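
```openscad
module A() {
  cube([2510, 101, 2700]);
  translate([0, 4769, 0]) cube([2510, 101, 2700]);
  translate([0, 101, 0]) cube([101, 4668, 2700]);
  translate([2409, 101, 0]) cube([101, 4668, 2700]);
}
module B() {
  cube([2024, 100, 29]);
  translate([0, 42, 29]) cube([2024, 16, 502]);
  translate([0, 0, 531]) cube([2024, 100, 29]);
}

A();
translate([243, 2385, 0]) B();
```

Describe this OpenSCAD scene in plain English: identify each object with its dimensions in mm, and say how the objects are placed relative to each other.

A is the wall frame of a small rectangular building: four walls, each 2700 mm tall and 101 mm thick, enclosing a footprint 2510 mm (x) by 4870 mm (y) outside-to-outside, with no floor or roof. The front and back walls (the −y and +y sides) span the full width; the two side walls fit between them.

B is an I-beam lying along x, 2024 mm long. Overall section height 560 mm. Two flanges 100 mm wide (y) and 29 mm thick, one on the floor and one at the top; a web 16 mm thick runs between them, centred on the flange width.

The I-beam sits inside the house frame, centred.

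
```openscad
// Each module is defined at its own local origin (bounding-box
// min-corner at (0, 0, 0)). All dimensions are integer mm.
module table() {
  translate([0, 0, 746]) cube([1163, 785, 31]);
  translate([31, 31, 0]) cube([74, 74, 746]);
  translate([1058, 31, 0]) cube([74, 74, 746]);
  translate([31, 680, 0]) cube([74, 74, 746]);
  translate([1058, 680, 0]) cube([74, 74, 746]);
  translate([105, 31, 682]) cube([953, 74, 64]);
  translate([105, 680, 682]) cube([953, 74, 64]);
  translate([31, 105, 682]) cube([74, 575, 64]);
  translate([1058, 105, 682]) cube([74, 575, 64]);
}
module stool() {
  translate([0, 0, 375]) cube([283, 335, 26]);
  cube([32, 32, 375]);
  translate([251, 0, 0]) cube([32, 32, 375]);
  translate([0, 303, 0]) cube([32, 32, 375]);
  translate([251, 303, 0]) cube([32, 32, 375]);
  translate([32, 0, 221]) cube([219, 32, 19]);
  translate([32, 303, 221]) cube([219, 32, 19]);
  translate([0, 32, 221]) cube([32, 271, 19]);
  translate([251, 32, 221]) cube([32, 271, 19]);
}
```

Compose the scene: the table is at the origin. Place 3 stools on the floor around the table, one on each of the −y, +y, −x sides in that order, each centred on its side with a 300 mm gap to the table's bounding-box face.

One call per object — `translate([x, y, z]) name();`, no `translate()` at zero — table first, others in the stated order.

table();
translate([440, -635, 0]) stool();
translate([440, 1085, 0]) stool();
translate([-583, 225, 0]) stool();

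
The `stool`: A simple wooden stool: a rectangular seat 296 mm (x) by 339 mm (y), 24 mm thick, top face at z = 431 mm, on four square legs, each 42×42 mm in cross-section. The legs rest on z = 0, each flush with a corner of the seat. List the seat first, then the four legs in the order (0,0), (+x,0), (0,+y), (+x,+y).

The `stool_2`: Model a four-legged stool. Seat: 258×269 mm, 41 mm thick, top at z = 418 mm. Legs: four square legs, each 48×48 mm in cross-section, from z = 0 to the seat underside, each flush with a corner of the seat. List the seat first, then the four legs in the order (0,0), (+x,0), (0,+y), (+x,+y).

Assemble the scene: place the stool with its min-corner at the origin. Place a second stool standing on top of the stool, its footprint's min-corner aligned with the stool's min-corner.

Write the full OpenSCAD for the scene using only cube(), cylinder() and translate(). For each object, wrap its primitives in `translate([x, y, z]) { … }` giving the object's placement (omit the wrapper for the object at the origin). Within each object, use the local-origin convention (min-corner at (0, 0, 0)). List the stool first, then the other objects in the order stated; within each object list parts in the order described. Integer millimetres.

translate([0, 0, 407]) cube([296, 339, 24]);
cube([42, 42, 407]);
translate([254, 0, 0]) cube([42, 42, 407]);
translate([0, 297, 0]) cube([42, 42, 407]);
translate([254, 297, 0]) cube([42, 42, 407]);
translate([0, 0, 431]) {
  translate([0, 0, 377]) cube([258, 269, 41]);
  cube([48, 48, 377]);
  translate([210, 0, 0]) cube([48, 48, 377]);
  translate([0, 221, 0]) cube([48, 48, 377]);
  translate([210, 221, 0]) cube([48, 48, 377]);
}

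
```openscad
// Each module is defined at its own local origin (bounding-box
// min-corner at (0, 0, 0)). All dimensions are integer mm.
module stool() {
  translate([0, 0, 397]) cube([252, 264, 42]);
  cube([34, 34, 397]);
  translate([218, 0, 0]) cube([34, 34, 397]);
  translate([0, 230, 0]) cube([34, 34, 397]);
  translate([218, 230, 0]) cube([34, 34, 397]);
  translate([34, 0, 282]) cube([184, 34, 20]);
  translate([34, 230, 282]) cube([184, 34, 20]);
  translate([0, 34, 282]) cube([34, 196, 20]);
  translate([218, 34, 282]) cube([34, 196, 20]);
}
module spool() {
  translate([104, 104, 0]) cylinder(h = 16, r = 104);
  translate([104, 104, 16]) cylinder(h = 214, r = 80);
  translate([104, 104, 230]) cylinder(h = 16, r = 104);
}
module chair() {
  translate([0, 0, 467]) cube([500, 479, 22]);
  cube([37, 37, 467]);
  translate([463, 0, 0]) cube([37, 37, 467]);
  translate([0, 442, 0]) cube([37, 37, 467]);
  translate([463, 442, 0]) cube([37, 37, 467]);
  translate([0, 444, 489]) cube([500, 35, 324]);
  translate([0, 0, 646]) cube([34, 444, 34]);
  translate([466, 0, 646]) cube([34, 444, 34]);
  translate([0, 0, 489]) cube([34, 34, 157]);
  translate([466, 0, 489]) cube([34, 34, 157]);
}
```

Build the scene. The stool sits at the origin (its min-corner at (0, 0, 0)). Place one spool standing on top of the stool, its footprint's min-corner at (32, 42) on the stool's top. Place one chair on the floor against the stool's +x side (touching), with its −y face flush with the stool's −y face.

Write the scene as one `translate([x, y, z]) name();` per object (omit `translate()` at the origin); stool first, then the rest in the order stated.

stool();
translate([32, 42, 439]) spool();
translate([252, 0, 0]) chair();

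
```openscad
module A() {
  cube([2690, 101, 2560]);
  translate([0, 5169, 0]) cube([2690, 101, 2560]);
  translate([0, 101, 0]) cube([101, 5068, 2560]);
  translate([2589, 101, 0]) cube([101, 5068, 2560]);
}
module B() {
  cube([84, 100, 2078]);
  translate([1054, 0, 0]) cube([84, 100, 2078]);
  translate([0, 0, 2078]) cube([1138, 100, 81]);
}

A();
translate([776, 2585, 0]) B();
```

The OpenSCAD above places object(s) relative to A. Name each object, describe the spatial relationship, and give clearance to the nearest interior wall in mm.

Clearances: x = 675, y = 2484; minimum 675 mm.

A is a house frame. B is a door frame. The door frame sits inside the house frame, centred. The clearance to the nearest interior wall is 675 mm.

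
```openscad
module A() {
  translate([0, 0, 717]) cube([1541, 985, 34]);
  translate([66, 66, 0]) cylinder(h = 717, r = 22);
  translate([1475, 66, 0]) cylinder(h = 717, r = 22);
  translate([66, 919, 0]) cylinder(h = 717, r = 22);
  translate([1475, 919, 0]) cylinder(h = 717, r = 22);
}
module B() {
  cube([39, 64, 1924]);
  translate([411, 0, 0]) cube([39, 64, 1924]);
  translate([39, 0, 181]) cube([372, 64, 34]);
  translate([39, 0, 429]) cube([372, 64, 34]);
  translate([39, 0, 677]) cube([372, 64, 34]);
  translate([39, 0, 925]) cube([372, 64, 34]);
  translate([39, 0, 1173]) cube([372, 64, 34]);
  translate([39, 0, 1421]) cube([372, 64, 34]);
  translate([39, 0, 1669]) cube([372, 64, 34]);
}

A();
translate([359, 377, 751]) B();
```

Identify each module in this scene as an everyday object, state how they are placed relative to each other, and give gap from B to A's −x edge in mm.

A is a table. B is a ladder. The ladder is on top of the table. The gap from the ladder to the table's −x edge is 359 mm.

The ladder's min-x is at 359; the table's min-x is 0; gap = 359 mm.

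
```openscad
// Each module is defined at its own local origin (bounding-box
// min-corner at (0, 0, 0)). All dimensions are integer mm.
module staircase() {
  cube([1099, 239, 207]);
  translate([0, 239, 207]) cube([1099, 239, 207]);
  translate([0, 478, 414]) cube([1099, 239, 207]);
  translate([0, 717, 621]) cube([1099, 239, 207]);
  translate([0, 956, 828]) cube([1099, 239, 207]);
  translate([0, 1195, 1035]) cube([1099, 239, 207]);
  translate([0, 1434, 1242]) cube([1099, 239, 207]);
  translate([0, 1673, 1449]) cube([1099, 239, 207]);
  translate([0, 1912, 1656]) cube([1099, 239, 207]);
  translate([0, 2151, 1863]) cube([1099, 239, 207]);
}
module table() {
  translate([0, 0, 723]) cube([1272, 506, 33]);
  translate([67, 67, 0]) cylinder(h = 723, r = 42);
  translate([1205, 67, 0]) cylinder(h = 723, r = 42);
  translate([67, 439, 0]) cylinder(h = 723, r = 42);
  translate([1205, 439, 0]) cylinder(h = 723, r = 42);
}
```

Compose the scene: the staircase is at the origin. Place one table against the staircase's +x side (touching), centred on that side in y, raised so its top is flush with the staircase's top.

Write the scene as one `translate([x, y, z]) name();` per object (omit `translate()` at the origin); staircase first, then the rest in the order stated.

staircase();
translate([1099, 942, 1314]) table();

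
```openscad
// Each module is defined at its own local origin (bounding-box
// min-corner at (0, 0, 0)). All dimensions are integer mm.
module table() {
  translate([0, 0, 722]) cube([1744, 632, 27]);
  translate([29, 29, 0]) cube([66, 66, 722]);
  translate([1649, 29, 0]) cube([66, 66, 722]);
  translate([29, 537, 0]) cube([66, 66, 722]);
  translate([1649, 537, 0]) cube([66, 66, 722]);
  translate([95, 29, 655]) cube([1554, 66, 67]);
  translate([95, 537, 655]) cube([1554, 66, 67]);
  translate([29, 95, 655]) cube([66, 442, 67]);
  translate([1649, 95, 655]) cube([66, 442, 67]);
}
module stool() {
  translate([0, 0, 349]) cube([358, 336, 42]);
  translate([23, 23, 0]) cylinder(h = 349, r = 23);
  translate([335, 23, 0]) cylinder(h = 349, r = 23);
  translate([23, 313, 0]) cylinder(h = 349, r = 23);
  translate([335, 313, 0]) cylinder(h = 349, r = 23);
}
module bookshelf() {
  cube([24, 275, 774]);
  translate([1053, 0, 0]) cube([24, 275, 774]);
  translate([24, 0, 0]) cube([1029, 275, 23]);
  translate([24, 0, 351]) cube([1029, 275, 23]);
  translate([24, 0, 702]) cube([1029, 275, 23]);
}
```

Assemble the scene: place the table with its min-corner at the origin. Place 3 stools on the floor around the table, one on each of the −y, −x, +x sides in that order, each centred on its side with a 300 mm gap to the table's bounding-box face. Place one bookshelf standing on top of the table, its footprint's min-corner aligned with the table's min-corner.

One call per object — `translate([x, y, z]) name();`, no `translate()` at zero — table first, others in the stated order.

table();
translate([693, -636, 0]) stool();
translate([-658, 148, 0]) stool();
translate([2044, 148, 0]) stool();
translate([0, 0, 749]) bookshelf();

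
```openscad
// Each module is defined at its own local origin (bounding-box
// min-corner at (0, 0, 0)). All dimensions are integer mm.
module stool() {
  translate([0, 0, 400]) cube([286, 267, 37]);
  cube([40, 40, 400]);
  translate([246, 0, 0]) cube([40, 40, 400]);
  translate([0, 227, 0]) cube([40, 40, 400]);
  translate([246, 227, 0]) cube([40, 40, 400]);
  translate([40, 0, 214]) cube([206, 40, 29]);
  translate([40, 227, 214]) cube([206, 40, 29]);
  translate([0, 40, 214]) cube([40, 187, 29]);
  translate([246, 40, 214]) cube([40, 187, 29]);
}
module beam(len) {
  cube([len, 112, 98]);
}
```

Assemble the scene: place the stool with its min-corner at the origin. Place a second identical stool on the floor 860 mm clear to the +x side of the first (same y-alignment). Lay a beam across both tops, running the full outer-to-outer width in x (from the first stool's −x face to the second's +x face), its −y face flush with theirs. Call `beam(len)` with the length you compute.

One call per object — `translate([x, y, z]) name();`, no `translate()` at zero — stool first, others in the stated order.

stool();
translate([1146, 0, 0]) stool();
translate([0, 0, 437]) beam(1432);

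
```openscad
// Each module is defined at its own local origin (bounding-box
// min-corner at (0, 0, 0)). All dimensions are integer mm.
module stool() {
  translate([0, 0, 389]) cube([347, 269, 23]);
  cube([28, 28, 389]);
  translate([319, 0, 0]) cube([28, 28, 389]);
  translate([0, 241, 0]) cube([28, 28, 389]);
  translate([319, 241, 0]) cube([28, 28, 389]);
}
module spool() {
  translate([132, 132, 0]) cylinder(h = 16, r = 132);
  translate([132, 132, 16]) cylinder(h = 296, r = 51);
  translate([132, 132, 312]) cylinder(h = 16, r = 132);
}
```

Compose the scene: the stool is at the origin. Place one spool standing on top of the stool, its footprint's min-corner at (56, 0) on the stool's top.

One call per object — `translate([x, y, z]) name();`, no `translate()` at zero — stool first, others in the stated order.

stool();
translate([56, 0, 412]) spool();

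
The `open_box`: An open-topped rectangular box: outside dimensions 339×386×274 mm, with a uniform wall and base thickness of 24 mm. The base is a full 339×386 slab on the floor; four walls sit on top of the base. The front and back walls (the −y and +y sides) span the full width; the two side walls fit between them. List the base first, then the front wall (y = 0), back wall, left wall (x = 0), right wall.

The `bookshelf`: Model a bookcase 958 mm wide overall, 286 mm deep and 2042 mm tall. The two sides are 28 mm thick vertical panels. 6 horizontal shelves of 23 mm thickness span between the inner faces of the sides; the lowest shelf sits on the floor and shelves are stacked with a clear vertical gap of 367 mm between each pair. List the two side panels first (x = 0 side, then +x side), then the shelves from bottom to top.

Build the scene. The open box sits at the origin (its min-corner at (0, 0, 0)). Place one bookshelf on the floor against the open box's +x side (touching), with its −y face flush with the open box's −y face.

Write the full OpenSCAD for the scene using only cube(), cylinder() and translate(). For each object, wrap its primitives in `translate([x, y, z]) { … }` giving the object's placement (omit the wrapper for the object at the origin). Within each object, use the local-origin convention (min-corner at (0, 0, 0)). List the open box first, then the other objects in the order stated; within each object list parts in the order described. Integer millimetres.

cube([339, 386, 24]);
translate([0, 0, 24]) cube([339, 24, 250]);
translate([0, 362, 24]) cube([339, 24, 250]);
translate([0, 24, 24]) cube([24, 338, 250]);
translate([315, 24, 24]) cube([24, 338, 250]);
translate([339, 0, 0]) {
  cube([28, 286, 2042]);
  translate([930, 0, 0]) cube([28, 286, 2042]);
  translate([28, 0, 0]) cube([902, 286, 23]);
  translate([28, 0, 390]) cube([902, 286, 23]);
  translate([28, 0, 780]) cube([902, 286, 23]);
  translate([28, 0, 1170]) cube([902, 286, 23]);
  translate([28, 0, 1560]) cube([902, 286, 23]);
  translate([28, 0, 1950]) cube([902, 286, 23]);
}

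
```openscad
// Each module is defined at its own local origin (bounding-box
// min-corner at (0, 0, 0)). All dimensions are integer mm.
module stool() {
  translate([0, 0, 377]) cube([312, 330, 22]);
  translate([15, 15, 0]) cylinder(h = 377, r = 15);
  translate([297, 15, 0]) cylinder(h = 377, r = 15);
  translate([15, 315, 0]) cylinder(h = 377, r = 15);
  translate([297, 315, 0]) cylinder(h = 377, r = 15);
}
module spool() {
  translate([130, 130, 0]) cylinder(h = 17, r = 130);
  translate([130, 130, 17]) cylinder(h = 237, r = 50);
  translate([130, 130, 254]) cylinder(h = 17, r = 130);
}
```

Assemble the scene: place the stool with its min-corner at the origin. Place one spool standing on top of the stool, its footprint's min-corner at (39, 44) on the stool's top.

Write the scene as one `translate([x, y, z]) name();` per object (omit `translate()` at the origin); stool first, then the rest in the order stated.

stool();
translate([39, 44, 399]) spool();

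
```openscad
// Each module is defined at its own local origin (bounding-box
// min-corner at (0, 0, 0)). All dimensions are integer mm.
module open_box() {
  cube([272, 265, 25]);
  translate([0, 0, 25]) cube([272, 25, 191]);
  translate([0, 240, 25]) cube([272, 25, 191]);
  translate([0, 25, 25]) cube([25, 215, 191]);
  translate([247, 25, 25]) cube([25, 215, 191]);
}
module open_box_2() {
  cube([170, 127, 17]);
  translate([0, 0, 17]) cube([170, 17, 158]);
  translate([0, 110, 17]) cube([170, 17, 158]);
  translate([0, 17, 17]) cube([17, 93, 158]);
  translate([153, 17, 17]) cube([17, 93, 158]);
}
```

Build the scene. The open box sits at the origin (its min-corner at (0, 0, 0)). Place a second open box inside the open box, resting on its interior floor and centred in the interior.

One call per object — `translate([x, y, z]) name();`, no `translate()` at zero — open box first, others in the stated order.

open_box();
translate([51, 69, 25]) open_box_2();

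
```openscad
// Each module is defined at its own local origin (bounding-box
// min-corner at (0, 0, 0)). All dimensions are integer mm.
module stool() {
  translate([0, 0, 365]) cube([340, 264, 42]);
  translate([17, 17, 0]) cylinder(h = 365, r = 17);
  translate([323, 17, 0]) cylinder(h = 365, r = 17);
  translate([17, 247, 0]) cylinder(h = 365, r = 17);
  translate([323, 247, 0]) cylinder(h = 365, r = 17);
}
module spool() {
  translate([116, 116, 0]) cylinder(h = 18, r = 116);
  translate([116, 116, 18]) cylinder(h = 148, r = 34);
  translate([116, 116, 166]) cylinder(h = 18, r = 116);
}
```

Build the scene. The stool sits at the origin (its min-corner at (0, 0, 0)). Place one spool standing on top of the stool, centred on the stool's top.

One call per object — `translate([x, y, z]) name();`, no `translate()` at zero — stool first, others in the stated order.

stool();
translate([54, 16, 407]) spool();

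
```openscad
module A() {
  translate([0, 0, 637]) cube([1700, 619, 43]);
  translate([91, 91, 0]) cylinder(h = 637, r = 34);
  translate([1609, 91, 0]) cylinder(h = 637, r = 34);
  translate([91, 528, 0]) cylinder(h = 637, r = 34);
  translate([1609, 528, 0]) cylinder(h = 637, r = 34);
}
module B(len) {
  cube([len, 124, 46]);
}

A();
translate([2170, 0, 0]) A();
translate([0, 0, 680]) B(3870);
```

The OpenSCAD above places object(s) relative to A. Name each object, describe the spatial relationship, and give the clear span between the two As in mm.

Second table starts at x = 2170; first ends at x = 1700; clear span = 2170 − 1700 = 470 mm.

A is a table. B is a beam. A beam spans the tops of two tables. The clear span between the two tables is 470 mm.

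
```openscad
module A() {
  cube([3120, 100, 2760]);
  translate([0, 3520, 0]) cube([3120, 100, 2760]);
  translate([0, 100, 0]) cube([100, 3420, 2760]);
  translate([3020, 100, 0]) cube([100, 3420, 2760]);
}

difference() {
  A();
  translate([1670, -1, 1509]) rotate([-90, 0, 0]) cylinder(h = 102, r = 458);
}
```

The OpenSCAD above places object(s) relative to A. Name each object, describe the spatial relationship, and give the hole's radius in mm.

A is a house frame. The house frame has a circular hole through its front wall. The hole's radius is 458 mm.

The subtracted cylinder has r = 458 mm.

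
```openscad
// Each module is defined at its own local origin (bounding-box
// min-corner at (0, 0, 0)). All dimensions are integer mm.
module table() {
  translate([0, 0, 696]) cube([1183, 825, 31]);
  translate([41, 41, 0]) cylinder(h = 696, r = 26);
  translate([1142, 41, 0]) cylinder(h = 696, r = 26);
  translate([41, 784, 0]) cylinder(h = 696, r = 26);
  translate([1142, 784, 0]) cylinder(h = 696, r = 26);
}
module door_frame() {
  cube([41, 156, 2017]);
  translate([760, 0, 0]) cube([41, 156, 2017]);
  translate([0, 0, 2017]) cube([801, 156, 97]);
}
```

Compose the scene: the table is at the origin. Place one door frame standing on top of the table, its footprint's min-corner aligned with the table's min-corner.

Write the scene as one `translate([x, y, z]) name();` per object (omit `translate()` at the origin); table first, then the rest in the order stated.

table();
translate([0, 0, 727]) door_frame();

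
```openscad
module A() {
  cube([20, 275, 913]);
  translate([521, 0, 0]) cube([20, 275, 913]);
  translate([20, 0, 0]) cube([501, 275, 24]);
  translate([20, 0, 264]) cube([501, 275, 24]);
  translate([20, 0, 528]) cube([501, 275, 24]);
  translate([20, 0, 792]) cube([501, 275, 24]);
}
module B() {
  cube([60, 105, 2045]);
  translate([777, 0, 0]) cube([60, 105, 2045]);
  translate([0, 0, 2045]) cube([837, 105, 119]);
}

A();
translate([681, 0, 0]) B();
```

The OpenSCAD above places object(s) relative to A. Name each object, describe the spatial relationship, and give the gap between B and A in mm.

A is a bookshelf. B is a door frame. The door frame is on the floor beside the bookshelf on its +x side. The gap between the door frame and the bookshelf is 140 mm.

The door frame's nearest face is 140 mm from the bookshelf's +x face.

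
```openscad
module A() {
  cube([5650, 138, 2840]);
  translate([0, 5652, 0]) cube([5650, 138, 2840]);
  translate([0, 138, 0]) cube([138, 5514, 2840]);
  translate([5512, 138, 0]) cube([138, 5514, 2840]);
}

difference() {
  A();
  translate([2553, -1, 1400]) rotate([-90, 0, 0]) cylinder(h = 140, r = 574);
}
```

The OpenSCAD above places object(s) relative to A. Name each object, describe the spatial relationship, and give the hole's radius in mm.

The subtracted cylinder has r = 574 mm.

A is a house frame. The house frame has a circular hole through its front wall. The hole's radius is 574 mm.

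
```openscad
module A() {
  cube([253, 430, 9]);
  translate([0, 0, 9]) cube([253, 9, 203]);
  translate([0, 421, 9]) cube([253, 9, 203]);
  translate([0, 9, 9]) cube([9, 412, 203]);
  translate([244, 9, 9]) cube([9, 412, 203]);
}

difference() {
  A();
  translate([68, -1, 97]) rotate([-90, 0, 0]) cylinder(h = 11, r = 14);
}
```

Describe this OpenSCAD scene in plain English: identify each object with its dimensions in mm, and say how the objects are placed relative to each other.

A is an open-topped rectangular box: outside dimensions 253×430×212 mm, with a uniform wall and base thickness of 9 mm. The base is a full 253×430 slab on the floor; four walls sit on top of the base. The front and back walls (the −y and +y sides) span the full width; the two side walls fit between them.

The open box has a circular hole of radius 14 mm through its front wall, centred at (x = 68, z = 97).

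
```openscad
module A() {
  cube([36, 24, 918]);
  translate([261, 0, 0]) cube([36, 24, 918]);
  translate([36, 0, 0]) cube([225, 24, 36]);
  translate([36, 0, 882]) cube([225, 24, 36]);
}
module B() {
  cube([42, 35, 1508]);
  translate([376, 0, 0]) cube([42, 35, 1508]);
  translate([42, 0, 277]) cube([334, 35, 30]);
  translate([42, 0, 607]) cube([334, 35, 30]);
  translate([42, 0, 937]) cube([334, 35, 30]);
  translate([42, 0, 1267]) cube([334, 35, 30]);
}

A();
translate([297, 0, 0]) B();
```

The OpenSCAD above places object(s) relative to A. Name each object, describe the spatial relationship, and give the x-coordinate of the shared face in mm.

A is a picture frame. B is a ladder. The ladder is against the picture frame's +x side, with their −y faces flush. The x-coordinate of the shared face is 297 mm.

The picture frame's +x face and the ladder's −x face are both at x = 297 mm.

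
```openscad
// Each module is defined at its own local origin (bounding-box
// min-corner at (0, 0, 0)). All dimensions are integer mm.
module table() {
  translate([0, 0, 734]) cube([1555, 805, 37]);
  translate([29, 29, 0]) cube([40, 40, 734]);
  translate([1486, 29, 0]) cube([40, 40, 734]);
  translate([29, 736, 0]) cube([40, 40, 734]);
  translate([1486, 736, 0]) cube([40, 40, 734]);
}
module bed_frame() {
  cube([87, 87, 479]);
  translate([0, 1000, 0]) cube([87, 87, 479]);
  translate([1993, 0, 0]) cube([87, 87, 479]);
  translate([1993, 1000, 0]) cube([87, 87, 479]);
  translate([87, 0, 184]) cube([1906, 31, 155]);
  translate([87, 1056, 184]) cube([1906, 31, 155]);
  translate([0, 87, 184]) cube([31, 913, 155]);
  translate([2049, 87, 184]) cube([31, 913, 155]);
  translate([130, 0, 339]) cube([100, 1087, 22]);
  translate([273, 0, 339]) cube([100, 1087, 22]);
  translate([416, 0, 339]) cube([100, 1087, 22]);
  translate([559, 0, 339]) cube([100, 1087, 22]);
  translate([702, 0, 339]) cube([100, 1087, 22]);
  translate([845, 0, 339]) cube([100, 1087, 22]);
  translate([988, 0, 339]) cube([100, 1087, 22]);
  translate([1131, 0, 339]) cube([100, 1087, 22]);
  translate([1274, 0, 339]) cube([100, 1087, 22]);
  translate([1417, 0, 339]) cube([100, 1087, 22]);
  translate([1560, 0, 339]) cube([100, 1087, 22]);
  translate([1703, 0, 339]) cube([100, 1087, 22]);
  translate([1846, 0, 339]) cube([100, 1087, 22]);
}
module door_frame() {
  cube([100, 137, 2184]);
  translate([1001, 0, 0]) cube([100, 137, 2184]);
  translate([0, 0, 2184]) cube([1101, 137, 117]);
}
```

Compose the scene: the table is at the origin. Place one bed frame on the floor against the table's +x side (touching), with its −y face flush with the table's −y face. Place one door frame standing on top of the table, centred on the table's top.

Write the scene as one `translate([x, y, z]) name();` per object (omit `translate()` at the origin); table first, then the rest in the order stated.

table();
translate([1555, 0, 0]) bed_frame();
translate([227, 334, 771]) door_frame();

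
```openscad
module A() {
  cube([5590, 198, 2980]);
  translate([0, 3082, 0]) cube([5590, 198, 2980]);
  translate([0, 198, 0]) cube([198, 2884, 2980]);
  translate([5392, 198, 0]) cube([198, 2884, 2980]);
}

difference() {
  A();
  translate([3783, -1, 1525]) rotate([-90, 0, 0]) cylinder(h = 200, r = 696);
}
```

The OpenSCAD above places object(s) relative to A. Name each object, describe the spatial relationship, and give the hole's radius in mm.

The subtracted cylinder has r = 696 mm.

A is a house frame. The house frame has a circular hole through its front wall. The hole's radius is 696 mm.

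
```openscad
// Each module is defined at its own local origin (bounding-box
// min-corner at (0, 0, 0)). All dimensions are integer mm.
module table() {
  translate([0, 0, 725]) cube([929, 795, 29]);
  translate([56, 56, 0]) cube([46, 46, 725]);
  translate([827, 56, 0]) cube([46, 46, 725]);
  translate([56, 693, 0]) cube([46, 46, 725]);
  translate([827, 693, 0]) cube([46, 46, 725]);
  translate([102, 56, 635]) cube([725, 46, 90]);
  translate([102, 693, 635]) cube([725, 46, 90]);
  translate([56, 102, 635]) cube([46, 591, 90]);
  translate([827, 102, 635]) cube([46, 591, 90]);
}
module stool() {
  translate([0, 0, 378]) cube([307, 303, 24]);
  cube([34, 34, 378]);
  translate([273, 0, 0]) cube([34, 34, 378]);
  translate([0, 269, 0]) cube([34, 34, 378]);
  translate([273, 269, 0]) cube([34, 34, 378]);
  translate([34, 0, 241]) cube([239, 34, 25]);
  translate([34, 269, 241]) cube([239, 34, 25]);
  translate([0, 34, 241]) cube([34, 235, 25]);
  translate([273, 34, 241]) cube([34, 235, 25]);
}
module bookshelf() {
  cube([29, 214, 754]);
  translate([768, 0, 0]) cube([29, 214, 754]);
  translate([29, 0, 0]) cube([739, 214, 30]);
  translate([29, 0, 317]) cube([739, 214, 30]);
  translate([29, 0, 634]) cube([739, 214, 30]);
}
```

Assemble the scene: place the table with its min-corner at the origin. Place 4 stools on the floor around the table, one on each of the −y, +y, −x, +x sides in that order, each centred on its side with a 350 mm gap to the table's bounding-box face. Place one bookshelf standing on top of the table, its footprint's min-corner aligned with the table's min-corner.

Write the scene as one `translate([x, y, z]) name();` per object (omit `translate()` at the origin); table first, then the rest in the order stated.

table();
translate([311, -653, 0]) stool();
translate([311, 1145, 0]) stool();
translate([-657, 246, 0]) stool();
translate([1279, 246, 0]) stool();
translate([0, 0, 754]) bookshelf();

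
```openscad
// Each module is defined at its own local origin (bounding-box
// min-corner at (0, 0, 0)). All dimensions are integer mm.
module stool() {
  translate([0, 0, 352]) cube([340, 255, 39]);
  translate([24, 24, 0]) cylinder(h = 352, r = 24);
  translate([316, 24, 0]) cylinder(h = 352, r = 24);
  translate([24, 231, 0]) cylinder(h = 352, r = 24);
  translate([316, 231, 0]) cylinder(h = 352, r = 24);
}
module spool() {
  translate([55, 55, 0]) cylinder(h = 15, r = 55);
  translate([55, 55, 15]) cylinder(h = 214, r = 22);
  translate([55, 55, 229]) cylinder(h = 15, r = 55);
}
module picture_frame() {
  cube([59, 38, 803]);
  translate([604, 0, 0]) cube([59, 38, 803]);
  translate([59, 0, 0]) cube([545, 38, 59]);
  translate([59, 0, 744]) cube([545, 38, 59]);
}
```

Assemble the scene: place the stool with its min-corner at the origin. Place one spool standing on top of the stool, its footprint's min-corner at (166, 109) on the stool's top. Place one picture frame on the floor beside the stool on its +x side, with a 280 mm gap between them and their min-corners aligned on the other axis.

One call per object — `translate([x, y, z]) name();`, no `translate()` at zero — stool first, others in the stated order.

stool();
translate([166, 109, 391]) spool();
translate([620, 0, 0]) picture_frame();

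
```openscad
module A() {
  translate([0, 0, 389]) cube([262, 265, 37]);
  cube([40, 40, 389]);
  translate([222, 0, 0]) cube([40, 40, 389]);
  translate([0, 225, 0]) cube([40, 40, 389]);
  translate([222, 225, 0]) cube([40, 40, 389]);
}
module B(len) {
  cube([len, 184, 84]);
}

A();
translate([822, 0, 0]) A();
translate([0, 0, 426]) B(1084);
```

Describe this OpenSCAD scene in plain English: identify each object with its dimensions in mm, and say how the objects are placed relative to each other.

A is a simple wooden stool: a rectangular seat 262 mm (x) by 265 mm (y), 37 mm thick, top face at z = 426 mm, on four square legs, each 40×40 mm in cross-section. The legs rest on z = 0, each flush with a corner of the seat.

B is a rectangular beam 1084 mm long (x), 184 mm deep (y), 84 mm thick (z).

The beam spans the tops of two stools placed 560 mm apart, resting at z = 426 mm.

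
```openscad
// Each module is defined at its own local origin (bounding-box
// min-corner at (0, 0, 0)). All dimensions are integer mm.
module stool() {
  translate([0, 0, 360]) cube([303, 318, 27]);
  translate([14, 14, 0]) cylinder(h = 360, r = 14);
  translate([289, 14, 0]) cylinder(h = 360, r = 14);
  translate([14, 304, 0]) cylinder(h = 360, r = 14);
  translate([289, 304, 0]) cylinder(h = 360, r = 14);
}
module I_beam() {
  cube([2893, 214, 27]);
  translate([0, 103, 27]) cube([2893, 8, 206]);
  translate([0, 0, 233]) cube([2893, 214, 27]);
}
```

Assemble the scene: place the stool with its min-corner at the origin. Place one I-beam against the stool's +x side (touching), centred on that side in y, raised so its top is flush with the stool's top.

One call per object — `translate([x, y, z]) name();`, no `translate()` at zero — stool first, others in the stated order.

stool();
translate([303, 52, 127]) I_beam();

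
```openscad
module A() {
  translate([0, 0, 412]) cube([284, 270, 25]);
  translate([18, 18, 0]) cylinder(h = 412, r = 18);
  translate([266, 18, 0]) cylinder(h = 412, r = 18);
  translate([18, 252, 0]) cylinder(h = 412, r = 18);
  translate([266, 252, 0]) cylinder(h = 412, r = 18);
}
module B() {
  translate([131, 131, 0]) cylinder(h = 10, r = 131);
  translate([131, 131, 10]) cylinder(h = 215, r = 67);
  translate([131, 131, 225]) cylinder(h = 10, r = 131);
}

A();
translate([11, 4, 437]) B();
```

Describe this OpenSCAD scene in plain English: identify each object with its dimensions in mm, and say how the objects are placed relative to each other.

A is a four-legged stool. The seat is 284×270 mm, 25 mm thick, top at z = 437 mm. It stands on four round legs, each 36 mm in diameter, from z = 0 to the seat underside, each leg's axis is inset half a diameter from the nearest pair of seat edges (so the leg's bounding box is flush with the corner).

B is a spool: two coaxial disc flanges of radius 131 mm and thickness 10 mm, joined by a core cylinder of radius 67 mm and height 215 mm. The lower flange rests on z = 0 and the three cylinders share a vertical axis.

The spool is on top of the stool, centred.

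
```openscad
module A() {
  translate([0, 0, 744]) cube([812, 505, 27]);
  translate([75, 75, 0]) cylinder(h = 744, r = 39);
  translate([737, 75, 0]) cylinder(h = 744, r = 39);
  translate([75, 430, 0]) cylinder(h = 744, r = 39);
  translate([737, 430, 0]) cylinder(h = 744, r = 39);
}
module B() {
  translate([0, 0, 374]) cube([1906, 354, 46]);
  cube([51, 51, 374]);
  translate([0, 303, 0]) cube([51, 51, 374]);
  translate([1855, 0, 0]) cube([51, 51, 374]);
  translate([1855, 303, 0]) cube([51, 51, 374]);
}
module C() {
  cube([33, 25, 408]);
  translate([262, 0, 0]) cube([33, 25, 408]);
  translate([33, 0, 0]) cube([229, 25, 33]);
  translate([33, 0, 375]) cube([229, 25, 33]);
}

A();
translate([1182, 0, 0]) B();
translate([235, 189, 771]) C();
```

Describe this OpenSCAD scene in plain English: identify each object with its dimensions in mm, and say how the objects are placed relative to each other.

A is a table with a 812×505 mm rectangular top, 27 mm thick, top surface at z = 771 mm, supported by four round legs of 78 mm diameter, each leg's bounding box inset 36 mm from the nearest pair of top edges, running from the floor.

B is a bench: a 1906×354 mm seat slab, 46 mm thick, top at z = 420 mm, on four 51×51 mm square legs flush with the seat corners and standing on z = 0.

C is a rectangular picture frame lying in the x–z plane (depth along y). The opening is 229 mm wide (x) by 342 mm tall (z), surrounded by a border 33 mm wide on all four sides. The frame is 25 mm deep and is made of two full-height vertical stiles with two horizontal rails fitted between them.

The bench is on the floor beside the table on its +x side. The picture frame is on top of the table.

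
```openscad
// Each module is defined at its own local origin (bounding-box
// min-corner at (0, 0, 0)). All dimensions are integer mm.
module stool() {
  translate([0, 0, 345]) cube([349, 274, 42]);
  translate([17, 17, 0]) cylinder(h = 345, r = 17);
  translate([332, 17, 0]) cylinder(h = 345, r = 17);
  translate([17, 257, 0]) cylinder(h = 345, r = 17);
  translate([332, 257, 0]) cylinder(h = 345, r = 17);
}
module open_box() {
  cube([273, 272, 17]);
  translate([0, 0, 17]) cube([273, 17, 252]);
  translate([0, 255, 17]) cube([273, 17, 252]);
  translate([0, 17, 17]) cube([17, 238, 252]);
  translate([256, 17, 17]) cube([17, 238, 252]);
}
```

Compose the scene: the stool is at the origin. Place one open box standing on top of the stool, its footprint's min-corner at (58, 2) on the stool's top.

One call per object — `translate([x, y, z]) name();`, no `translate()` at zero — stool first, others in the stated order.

stool();
translate([58, 2, 387]) open_box();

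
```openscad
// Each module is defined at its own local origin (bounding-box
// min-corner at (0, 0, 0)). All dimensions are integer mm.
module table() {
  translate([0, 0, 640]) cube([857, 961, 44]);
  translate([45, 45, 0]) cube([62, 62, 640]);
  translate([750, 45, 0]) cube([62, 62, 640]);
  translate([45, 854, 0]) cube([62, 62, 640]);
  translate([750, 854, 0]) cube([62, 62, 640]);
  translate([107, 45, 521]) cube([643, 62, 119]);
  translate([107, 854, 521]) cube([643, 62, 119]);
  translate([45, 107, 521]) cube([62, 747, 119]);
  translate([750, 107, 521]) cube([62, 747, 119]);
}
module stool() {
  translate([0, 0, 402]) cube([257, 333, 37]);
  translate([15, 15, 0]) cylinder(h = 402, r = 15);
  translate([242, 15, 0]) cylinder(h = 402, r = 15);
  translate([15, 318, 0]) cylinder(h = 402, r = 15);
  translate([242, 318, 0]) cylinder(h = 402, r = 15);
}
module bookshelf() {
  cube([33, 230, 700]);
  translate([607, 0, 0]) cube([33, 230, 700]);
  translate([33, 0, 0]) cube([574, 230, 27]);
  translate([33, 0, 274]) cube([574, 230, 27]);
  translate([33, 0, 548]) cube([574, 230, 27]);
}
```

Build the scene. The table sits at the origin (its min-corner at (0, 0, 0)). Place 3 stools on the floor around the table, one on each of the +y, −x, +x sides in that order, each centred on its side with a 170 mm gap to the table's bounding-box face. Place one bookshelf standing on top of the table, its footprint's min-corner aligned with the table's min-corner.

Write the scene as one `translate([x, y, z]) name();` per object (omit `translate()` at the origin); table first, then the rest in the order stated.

table();
translate([300, 1131, 0]) stool();
translate([-427, 314, 0]) stool();
translate([1027, 314, 0]) stool();
translate([0, 0, 684]) bookshelf();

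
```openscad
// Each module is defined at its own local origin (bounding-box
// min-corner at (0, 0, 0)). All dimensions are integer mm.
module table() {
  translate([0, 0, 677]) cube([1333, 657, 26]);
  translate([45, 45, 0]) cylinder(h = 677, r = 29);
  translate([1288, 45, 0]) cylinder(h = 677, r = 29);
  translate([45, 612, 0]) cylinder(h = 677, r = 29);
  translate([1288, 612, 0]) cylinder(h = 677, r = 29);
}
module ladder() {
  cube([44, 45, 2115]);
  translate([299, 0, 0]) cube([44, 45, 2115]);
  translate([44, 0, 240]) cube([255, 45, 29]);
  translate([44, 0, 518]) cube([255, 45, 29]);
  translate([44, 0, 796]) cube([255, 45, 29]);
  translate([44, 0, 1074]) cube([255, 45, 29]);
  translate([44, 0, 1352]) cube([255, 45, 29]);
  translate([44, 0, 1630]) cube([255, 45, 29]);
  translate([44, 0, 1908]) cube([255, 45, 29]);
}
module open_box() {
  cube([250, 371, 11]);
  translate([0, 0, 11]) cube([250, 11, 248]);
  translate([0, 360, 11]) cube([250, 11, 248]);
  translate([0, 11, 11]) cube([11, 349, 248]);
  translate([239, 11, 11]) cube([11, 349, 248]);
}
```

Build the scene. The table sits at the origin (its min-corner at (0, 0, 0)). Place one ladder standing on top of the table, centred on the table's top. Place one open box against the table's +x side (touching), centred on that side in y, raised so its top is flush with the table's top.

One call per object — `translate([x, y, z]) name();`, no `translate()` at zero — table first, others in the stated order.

table();
translate([495, 306, 703]) ladder();
translate([1333, 143, 444]) open_box();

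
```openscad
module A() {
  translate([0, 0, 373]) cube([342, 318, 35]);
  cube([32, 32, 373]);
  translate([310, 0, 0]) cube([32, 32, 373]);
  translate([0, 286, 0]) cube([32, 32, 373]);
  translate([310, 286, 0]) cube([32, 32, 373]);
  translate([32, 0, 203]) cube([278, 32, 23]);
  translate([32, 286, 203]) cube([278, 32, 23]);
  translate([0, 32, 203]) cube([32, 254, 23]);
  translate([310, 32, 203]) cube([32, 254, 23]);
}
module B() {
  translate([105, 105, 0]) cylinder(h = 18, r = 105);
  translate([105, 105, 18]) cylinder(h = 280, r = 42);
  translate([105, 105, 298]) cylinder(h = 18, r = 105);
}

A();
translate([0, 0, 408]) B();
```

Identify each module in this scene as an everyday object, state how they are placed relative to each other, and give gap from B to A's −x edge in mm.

A is a stool. B is a spool. The spool is on top of the stool. The gap from the spool to the stool's −x edge is 0 mm.

The spool's min-x is at 0; the stool's min-x is 0; gap = 0 mm.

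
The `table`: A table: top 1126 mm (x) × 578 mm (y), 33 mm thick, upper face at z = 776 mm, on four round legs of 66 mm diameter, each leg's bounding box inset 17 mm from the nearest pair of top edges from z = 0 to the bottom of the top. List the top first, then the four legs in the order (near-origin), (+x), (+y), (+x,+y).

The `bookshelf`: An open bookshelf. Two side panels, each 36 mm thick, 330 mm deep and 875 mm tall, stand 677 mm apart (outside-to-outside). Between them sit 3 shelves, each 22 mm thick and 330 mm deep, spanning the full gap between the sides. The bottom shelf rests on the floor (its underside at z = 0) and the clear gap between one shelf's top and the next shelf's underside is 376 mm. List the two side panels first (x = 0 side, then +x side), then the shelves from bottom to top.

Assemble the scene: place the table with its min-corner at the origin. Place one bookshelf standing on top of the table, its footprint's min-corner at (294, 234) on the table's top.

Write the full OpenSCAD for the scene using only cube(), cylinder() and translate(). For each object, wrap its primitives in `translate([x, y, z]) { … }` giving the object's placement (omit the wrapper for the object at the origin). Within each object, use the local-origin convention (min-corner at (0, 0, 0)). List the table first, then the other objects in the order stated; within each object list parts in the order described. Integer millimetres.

translate([0, 0, 743]) cube([1126, 578, 33]);
translate([50, 50, 0]) cylinder(h = 743, r = 33);
translate([1076, 50, 0]) cylinder(h = 743, r = 33);
translate([50, 528, 0]) cylinder(h = 743, r = 33);
translate([1076, 528, 0]) cylinder(h = 743, r = 33);
translate([294, 234, 776]) {
  cube([36, 330, 875]);
  translate([641, 0, 0]) cube([36, 330, 875]);
  translate([36, 0, 0]) cube([605, 330, 22]);
  translate([36, 0, 398]) cube([605, 330, 22]);
  translate([36, 0, 796]) cube([605, 330, 22]);
}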